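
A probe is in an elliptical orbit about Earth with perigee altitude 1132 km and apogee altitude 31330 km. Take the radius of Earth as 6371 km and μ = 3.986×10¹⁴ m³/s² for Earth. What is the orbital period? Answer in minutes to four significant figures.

T ≈ 563.6 minutes

r_p = 6371 + 1132 = 7503.0 km = 7.5030×10⁶ m.
r_a = 6371 + 31330 = 37701 km = 3.7701×10⁷ m.
Semi-major axis a = (r_p + r_a)/2 = (7503.0 + 37701)/2 = 22602 km = 2.260×10⁷ m.
By Kepler's third law T = 2π√(a³/μ) = 2π × 5.382×10³ = 3.382×10⁴ s.
= 563.6 minutes.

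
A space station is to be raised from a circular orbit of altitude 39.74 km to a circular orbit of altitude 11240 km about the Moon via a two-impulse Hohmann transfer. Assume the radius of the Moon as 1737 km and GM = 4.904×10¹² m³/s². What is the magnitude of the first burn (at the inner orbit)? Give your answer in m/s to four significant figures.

Δv ≈ 542.1 m/s

r₁ = 1737 + 39.74 = 1776.7 km = 1.7767×10⁶ m.
r₂ = 1737 + 11240 = 12977 km = 1.2977×10⁷ m.
Transfer ellipse a_t = (r₁ + r₂)/2 = 7.377×10⁶ m.
At r₁: circular v_c1 = √(μ/r₁) = 1661 m/s; transfer-perilune v_p = √[μ(2/r₁ − 1/a_t)] = 2204 m/s.
Δv₁ = v_p − v_c1 = 542.1 m/s.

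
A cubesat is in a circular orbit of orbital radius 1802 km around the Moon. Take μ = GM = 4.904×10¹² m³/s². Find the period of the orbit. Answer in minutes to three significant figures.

r = 1802 km = 1.802×10⁶ m.
Kepler's third law: T = 2π√(r³/μ) = 2π√((1.802×10⁶)³ / 4.904×10¹²).
r³/μ = 1.193×10⁶ s², so T = 2π × 1.092×10³ = 6.863×10³ s.
Converting: 6.863×10³ s ÷ 60.00 = 114.4 minutes.

T ≈ 114 minutes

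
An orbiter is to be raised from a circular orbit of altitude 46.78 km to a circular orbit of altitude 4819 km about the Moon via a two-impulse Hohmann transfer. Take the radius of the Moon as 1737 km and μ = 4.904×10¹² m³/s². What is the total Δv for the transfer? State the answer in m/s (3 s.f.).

Δv_total ≈ 720 m/s

r₁ = 1737 + 46.78 = 1783.8 km = 1.7838×10⁶ m.
r₂ = 1737 + 4819 = 6556.0 km = 6.5560×10⁶ m.
Transfer ellipse a_t = (r₁ + r₂)/2 = 4.170×10⁶ m.
At r₁: circular v_c1 = √(μ/r₁) = 1658 m/s; transfer-perilune v_p = √[μ(2/r₁ − 1/a_t)] = 2079 m/s.
Δv₁ = v_p − v_c1 = 421.0 m/s.
At r₂: circular v_c2 = √(μ/r₂) = 864.9 m/s; transfer-apolune v_a = √[μ(2/r₂ − 1/a_t)] = 565.7 m/s.
Δv₂ = v_c2 − v_a = 299.2 m/s.
Total Δv = Δv₁ + Δv₂ = 720.2 m/s.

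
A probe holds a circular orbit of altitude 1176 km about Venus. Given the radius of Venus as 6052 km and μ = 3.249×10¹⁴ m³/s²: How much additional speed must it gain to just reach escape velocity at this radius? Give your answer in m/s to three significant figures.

r = 6052 + 1176 = 7228.0 km = 7.2280×10⁶ m.
Circular speed v_c = √(μ/r) = 6704 m/s.
Escape speed v_esc = √(2μ/r) = √2 × v_c = 9482 m/s.
Δv = v_esc − v_c = 2777 m/s.

Δv ≈ 2780 m/s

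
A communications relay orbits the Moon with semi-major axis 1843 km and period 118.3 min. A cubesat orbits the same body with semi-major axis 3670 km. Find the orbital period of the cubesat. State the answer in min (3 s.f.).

Kepler's third law: T² ∝ a³, so T₂ = T₁ (a₂/a₁)^(3/2).
a₂/a₁ = 1.991, (a₂/a₁)^(3/2) = 2.810.
T₂ = 118.3 × 2.810 = 332.4 min.

T₂ ≈ 332 min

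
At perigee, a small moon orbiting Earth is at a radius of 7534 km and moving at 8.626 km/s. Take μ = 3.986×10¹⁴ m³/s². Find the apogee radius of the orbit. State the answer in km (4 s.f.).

r_p = 7.534×10⁶ m.
Specific energy ε = v²/2 − μ/r = -1.570×10⁷ J/kg, so a = −μ/(2ε) = 1.269×10⁷ m.
The apsides satisfy r_p + r_a = 2a, so the apogee radius is 2a − r_p = 1.785×10⁷ m = 17850 km.

apogee radius ≈ 17850 km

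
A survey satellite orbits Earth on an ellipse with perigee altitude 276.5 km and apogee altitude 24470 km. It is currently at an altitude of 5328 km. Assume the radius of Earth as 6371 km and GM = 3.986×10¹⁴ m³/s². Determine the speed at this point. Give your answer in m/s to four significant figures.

r_p = 6371 + 276.5 = 6647.5 km = 6.6475×10⁶ m.
r_a = 6371 + 24470 = 30841 km = 3.0841×10⁷ m.
r = 6371 + 5328 = 11699 km = 1.170×10⁷ m.
Semi-major axis a = (r_p + r_a)/2 = 18744 km = 1.874×10⁷ m.
Vis-viva: v² = μ(2/r − 1/a) = 3.986×10¹⁴ × (1.710×10⁻⁷ − 5.335×10⁻⁸) = 4.688×10⁷ m²/s².
v = 6847 m/s.

v ≈ 6847 m/s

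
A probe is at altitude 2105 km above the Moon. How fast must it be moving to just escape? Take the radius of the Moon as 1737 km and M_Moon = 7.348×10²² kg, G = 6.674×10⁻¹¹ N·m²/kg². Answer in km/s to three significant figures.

v_esc ≈ 1.60 km/s

μ = GM = 6.674×10⁻¹¹ × 7.348×10²² = 4.904×10¹² m³/s².
r = 1737 + 2105 = 3842.0 km = 3.8420×10⁶ m.
Escape speed v_esc = √(2μ/r) = √(2 × 4.904×10¹² / 3.842×10⁶) = √(2.553×10⁶) = 1598 m/s.
= 1.598 km/s.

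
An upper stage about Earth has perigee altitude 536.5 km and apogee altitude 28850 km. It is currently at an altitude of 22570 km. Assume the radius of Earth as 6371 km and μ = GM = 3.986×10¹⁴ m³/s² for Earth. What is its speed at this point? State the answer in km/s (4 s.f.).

r_p = 6371 + 536.5 = 6907.5 km = 6.9075×10⁶ m.
r_a = 6371 + 28850 = 35221 km = 3.5221×10⁷ m.
r = 6371 + 22570 = 28941 km = 2.894×10⁷ m.
Semi-major axis a = (r_p + r_a)/2 = 21064 km = 2.106×10⁷ m.
Vis-viva: v² = μ(2/r − 1/a) = 3.986×10¹⁴ × (6.911×10⁻⁸ − 4.747×10⁻⁸) = 8.623×10⁶ m²/s².
v = 2936 m/s = 2.936 km/s.

v ≈ 2.936 km/s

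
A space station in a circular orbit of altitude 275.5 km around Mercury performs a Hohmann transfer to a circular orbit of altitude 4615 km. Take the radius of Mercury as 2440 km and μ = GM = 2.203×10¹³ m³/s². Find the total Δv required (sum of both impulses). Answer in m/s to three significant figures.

Δv_total ≈ 1020 m/s

r₁ = 2440 + 275.5 = 2715.5 km = 2.7155×10⁶ m.
r₂ = 2440 + 4615 = 7055.0 km = 7.0550×10⁶ m.
Transfer ellipse a_t = (r₁ + r₂)/2 = 4.885×10⁶ m.
At r₁: circular v_c1 = √(μ/r₁) = 2848 m/s; transfer-periherm v_p = √[μ(2/r₁ − 1/a_t)] = 3423 m/s.
Δv₁ = v_p − v_c1 = 574.6 m/s.
At r₂: circular v_c2 = √(μ/r₂) = 1767 m/s; transfer-apoherm v_a = √[μ(2/r₂ − 1/a_t)] = 1317 m/s.
Δv₂ = v_c2 − v_a = 449.6 m/s.
Total Δv = Δv₁ + Δv₂ = 1024 m/s.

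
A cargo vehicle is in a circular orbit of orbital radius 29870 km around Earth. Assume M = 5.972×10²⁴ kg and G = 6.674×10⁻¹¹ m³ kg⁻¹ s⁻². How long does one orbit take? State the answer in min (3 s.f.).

T ≈ 856 min

μ = GM = 6.674×10⁻¹¹ × 5.972×10²⁴ = 3.986×10¹⁴ m³/s².
r = 29870 km = 2.987×10⁷ m.
Kepler's third law: T = 2π√(r³/μ) = 2π√((2.987×10⁷)³ / 3.986×10¹⁴).
r³/μ = 6.687×10⁷ s², so T = 2π × 8.177×10³ = 5.138×10⁴ s.
Converting: 5.138×10⁴ s ÷ 60.00 = 856.3 min.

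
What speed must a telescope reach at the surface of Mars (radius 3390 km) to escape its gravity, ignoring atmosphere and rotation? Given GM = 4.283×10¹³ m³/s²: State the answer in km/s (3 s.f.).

r = R = 3.390×10⁶ m.
Escape speed v_esc = √(2μ/r) = √(2 × 4.283×10¹³ / 3.390×10⁶) = √(2.527×10⁷) = 5027 m/s.
= 5.027 km/s.

v_esc ≈ 5.03 km/s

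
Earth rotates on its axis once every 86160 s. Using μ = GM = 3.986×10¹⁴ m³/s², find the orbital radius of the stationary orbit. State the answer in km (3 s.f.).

A synchronous orbit has period T, so by Kepler's third law a = (μT²/4π²)^(1/3).
μT²/4π² = 3.986×10¹⁴ × (8.616×10⁴)² / 39.48 = 7.495×10²² m³.
a = 4.216×10⁷ m = 42163 km.

r_sync ≈ 42200 km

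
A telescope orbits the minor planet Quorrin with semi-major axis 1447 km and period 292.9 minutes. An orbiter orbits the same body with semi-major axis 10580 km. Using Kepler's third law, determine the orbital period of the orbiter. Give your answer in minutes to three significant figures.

T₂ ≈ 5790 minutes

Kepler's third law: T² ∝ a³, so T₂ = T₁ (a₂/a₁)^(3/2).
a₂/a₁ = 7.312, (a₂/a₁)^(3/2) = 19.77.
T₂ = 292.9 × 19.77 = 5791 minutes.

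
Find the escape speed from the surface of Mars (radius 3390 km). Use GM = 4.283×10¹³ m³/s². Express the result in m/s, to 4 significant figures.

r = R = 3.390×10⁶ m.
Escape speed v_esc = √(2μ/r) = √(2 × 4.283×10¹³ / 3.390×10⁶) = √(2.527×10⁷) = 5027 m/s.

v_esc ≈ 5027 m/s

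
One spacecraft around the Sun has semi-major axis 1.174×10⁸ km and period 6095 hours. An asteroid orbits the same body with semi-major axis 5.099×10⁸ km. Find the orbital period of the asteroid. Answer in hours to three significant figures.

T₂ ≈ 55200 hours

Kepler's third law: T² ∝ a³, so T₂ = T₁ (a₂/a₁)^(3/2).
a₂/a₁ = 4.343, (a₂/a₁)^(3/2) = 9.052.
T₂ = 6095 × 9.052 = 55170 hours.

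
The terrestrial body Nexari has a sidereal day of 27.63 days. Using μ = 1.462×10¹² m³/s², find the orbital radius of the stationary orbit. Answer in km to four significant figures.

r_sync ≈ 59540 km

T = 27.63 days = 2.387×10⁶ s.
A synchronous orbit has period T, so by Kepler's third law a = (μT²/4π²)^(1/3).
μT²/4π² = 1.462×10¹² × (2.387×10⁶)² / 39.48 = 2.110×10²³ m³.
a = 5.954×10⁷ m = 59538 km.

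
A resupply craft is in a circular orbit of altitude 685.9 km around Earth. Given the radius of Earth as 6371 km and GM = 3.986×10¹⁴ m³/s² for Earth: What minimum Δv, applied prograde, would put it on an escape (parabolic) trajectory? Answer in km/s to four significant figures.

r = 6371 + 685.9 = 7056.9 km = 7.0569×10⁶ m.
Circular speed v_c = √(μ/r) = 7516 m/s.
Escape speed v_esc = √(2μ/r) = √2 × v_c = 10630 m/s.
Δv = v_esc − v_c = 3113 m/s = 3.113 km/s.

Δv ≈ 3.113 km/s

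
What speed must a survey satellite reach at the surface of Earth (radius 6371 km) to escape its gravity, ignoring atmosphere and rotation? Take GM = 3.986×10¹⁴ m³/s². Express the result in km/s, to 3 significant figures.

v_esc ≈ 11.2 km/s

r = R = 6.371×10⁶ m.
Escape speed v_esc = √(2μ/r) = √(2 × 3.986×10¹⁴ / 6.371×10⁶) = √(1.251×10⁸) = 11190 m/s.
= 11.19 km/s.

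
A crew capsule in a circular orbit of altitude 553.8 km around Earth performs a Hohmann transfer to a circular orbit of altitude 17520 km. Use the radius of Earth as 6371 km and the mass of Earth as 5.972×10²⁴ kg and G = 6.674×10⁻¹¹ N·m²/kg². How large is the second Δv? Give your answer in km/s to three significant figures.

Δv ≈ 1.35 km/s

μ = GM = 6.674×10⁻¹¹ × 5.972×10²⁴ = 3.986×10¹⁴ m³/s².
r₁ = 6371 + 553.8 = 6924.8 km = 6.9248×10⁶ m.
r₂ = 6371 + 17520 = 23891 km = 2.3891×10⁷ m.
Transfer ellipse a_t = (r₁ + r₂)/2 = 1.541×10⁷ m.
At r₁: circular v_c1 = √(μ/r₁) = 7587 m/s; transfer-perigee v_p = √[μ(2/r₁ − 1/a_t)] = 9447 m/s.
At r₂: circular v_c2 = √(μ/r₂) = 4084 m/s; transfer-apogee v_a = √[μ(2/r₂ − 1/a_t)] = 2738 m/s.
Δv₂ = v_c2 − v_a = 1346 m/s.
= 1.346 km/s.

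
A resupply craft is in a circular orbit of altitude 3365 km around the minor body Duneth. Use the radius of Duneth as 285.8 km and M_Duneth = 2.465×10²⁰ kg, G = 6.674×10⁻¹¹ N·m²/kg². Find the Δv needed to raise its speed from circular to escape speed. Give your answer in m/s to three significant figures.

Δv ≈ 27.8 m/s

μ = GM = 6.674×10⁻¹¹ × 2.465×10²⁰ = 1.645×10¹⁰ m³/s².
r = 285.8 + 3365 = 3650.8 km = 3.6508×10⁶ m.
Circular speed v_c = √(μ/r) = 67.13 m/s.
Escape speed v_esc = √(2μ/r) = √2 × v_c = 94.93 m/s.
Δv = v_esc − v_c = 27.81 m/s.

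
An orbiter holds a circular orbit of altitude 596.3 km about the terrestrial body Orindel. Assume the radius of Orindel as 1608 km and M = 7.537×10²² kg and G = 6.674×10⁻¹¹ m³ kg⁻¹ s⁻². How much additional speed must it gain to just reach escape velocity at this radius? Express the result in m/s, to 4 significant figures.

μ = GM = 6.674×10⁻¹¹ × 7.537×10²² = 5.030×10¹² m³/s².
r = 1608 + 596.3 = 2204.3 km = 2.2043×10⁶ m.
Circular speed v_c = √(μ/r) = 1511 m/s.
Escape speed v_esc = √(2μ/r) = √2 × v_c = 2136 m/s.
Δv = v_esc − v_c = 625.7 m/s.

Δv ≈ 625.7 m/s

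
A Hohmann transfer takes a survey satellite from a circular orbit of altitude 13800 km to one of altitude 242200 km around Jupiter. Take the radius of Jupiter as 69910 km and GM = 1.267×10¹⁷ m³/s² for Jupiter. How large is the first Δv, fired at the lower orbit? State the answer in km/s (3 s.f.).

Δv ≈ 9.95 km/s

r₁ = 69910 + 13800 = 83710 km = 8.3710×10⁷ m.
r₂ = 69910 + 242200 = 312110 km = 3.1211×10⁸ m.
Transfer ellipse a_t = (r₁ + r₂)/2 = 1.979×10⁸ m.
At r₁: circular v_c1 = √(μ/r₁) = 38900 m/s; transfer-perijove v_p = √[μ(2/r₁ − 1/a_t)] = 48860 m/s.
Δv₁ = v_p − v_c1 = 9952 m/s.
= 9.952 km/s.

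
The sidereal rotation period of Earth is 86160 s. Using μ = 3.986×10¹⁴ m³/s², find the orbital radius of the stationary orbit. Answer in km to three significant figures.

A synchronous orbit has period T, so by Kepler's third law a = (μT²/4π²)^(1/3).
μT²/4π² = 3.986×10¹⁴ × (8.616×10⁴)² / 39.48 = 7.495×10²² m³.
a = 4.216×10⁷ m = 42163 km.

r_sync ≈ 42200 km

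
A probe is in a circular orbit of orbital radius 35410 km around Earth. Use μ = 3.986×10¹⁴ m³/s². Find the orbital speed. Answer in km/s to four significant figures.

v ≈ 3.355 km/s

r = 35410 km = 3.541×10⁷ m.
For a circular orbit v = √(μ/r) = √(3.986×10¹⁴ / 3.541×10⁷) = √(1.126×10⁷) = 3355 m/s.
That is 3.355 km/s.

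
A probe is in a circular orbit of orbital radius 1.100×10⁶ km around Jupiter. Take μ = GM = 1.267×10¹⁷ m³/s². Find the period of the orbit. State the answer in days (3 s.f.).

T ≈ 7.45 days

r = 1.100×10⁶ km = 1.100×10⁹ m.
Kepler's third law: T = 2π√(r³/μ) = 2π√((1.100×10⁹)³ / 1.267×10¹⁷).
r³/μ = 1.051×10¹⁰ s², so T = 2π × 1.025×10⁵ = 6.440×10⁵ s.
Converting: 6.440×10⁵ s ÷ 86400 = 7.454 days.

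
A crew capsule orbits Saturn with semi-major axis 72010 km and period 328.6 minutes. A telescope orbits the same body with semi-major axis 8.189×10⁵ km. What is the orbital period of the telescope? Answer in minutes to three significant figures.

T₂ ≈ 12600 minutes

Kepler's third law: T² ∝ a³, so T₂ = T₁ (a₂/a₁)^(3/2).
a₂/a₁ = 11.37, (a₂/a₁)^(3/2) = 38.35.
T₂ = 328.6 × 38.35 = 12600 minutes.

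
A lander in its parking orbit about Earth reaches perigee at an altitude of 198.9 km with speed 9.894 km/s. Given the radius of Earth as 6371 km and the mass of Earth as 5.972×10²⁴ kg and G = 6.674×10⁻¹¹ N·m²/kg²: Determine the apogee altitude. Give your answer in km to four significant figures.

μ = GM = 6.674×10⁻¹¹ × 5.972×10²⁴ = 3.986×10¹⁴ m³/s².
r_p = 6371 + 198.9 = 6569.9 km = 6.570×10⁶ m.
Specific energy ε = v²/2 − μ/r = -1.172×10⁷ J/kg, so a = −μ/(2ε) = 1.700×10⁷ m.
The apsides satisfy r_p + r_a = 2a, so the apogee radius is 2a − r_p = 2.744×10⁷ m = 27436 km.
Apogee altitude = 27436 − 6371 = 21065 km.

apogee altitude ≈ 21070 km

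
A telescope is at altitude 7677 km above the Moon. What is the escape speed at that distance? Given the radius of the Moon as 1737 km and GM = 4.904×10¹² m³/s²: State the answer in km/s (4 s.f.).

v_esc ≈ 1.021 km/s

r = 1737 + 7677 = 9414.0 km = 9.4140×10⁶ m.
Escape speed v_esc = √(2μ/r) = √(2 × 4.904×10¹² / 9.414×10⁶) = √(1.042×10⁶) = 1021 m/s.
= 1.021 km/s.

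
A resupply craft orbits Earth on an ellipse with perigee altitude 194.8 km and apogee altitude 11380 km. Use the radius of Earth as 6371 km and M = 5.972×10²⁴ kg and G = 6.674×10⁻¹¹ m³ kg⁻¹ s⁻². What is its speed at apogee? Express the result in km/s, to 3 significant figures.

v ≈ 3.48 km/s

μ = GM = 6.674×10⁻¹¹ × 5.972×10²⁴ = 3.986×10¹⁴ m³/s².
r_p = 6371 + 194.8 = 6565.8 km = 6.5658×10⁶ m.
r_a = 6371 + 11380 = 17751 km = 1.7751×10⁷ m.
Semi-major axis a = (r_p + r_a)/2 = 12158 km = 1.216×10⁷ m.
Vis-viva: v² = μ(2/r − 1/a) = 3.986×10¹⁴ × (1.127×10⁻⁷ − 8.225×10⁻⁸) = 1.213×10⁷ m²/s².
v = 3482 m/s = 3.482 km/s.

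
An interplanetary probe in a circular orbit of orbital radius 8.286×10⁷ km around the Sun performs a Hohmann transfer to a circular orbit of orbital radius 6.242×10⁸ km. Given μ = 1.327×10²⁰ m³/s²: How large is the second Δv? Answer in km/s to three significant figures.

r₁ = 8.286×10⁷ km = 8.286×10¹⁰ m.
r₂ = 6.242×10⁸ km = 6.242×10¹¹ m.
Transfer ellipse a_t = (r₁ + r₂)/2 = 3.535×10¹¹ m.
At r₁: circular v_c1 = √(μ/r₁) = 40020 m/s; transfer-perihelion v_p = √[μ(2/r₁ − 1/a_t)] = 53180 m/s.
At r₂: circular v_c2 = √(μ/r₂) = 14580 m/s; transfer-aphelion v_a = √[μ(2/r₂ − 1/a_t)] = 7059 m/s.
Δv₂ = v_c2 − v_a = 7522 m/s.
= 7.522 km/s.

Δv ≈ 7.52 km/s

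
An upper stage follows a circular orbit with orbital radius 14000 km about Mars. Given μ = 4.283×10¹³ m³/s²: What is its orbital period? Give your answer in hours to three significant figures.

T ≈ 14.0 hours

r = 14000 km = 1.400×10⁷ m.
Kepler's third law: T = 2π√(r³/μ) = 2π√((1.400×10⁷)³ / 4.283×10¹³).
r³/μ = 6.407×10⁷ s², so T = 2π × 8.004×10³ = 5.029×10⁴ s.
Converting: 5.029×10⁴ s ÷ 3600 = 13.97 hours.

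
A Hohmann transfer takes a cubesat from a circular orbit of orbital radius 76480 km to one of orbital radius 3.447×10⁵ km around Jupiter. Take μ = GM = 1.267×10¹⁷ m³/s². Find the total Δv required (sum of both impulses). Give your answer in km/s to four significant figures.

r₁ = 76480 km = 7.648×10⁷ m.
r₂ = 3.447×10⁵ km = 3.447×10⁸ m.
Transfer ellipse a_t = (r₁ + r₂)/2 = 2.106×10⁸ m.
At r₁: circular v_c1 = √(μ/r₁) = 40700 m/s; transfer-perijove v_p = √[μ(2/r₁ − 1/a_t)] = 52070 m/s.
Δv₁ = v_p − v_c1 = 11370 m/s.
At r₂: circular v_c2 = √(μ/r₂) = 19170 m/s; transfer-apojove v_a = √[μ(2/r₂ − 1/a_t)] = 11550 m/s.
Δv₂ = v_c2 − v_a = 7618 m/s.
Total Δv = Δv₁ + Δv₂ = 18990 m/s = 18.99 km/s.

Δv_total ≈ 18.99 km/s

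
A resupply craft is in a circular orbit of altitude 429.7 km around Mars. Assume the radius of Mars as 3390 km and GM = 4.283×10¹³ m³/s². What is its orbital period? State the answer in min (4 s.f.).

T ≈ 119.5 min

r = 3390 + 429.7 = 3819.7 km = 3.8197×10⁶ m.
Kepler's third law: T = 2π√(r³/μ) = 2π√((3.820×10⁶)³ / 4.283×10¹³).
r³/μ = 1.301×10⁶ s², so T = 2π × 1.141×10³ = 7.167×10³ s.
Converting: 7.167×10³ s ÷ 60.00 = 119.5 min.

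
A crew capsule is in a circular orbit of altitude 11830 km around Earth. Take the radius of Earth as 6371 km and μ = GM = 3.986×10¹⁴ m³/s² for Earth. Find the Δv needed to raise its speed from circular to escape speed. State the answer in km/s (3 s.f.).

Δv ≈ 1.94 km/s

r = 6371 + 11830 = 18201 km = 1.8201×10⁷ m.
Circular speed v_c = √(μ/r) = 4680 m/s.
Escape speed v_esc = √(2μ/r) = √2 × v_c = 6618 m/s.
Δv = v_esc − v_c = 1938 m/s = 1.938 km/s.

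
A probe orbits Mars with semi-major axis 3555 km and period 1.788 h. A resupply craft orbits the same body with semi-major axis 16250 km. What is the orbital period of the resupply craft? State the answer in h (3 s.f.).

Kepler's third law: T² ∝ a³, so T₂ = T₁ (a₂/a₁)^(3/2).
a₂/a₁ = 4.571, (a₂/a₁)^(3/2) = 9.773.
T₂ = 1.788 × 9.773 = 17.47 h.

T₂ ≈ 17.5 h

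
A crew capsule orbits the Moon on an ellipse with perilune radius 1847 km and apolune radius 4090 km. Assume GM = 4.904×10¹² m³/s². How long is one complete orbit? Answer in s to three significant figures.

T ≈ 14500 s

Semi-major axis a = (r_p + r_a)/2 = (1847.0 + 4090.0)/2 = 2968.5 km = 2.968×10⁶ m.
By Kepler's third law T = 2π√(a³/μ) = 2π × 2.310×10³ = 1.451×10⁴ s.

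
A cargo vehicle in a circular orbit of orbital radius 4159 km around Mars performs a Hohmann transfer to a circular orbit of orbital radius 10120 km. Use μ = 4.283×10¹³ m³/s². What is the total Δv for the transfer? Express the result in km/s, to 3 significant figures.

Δv_total ≈ 1.10 km/s

r₁ = 4159 km = 4.159×10⁶ m.
r₂ = 10120 km = 1.012×10⁷ m.
Transfer ellipse a_t = (r₁ + r₂)/2 = 7.140×10⁶ m.
At r₁: circular v_c1 = √(μ/r₁) = 3209 m/s; transfer-periapsis v_p = √[μ(2/r₁ − 1/a_t)] = 3821 m/s.
Δv₁ = v_p − v_c1 = 611.6 m/s.
At r₂: circular v_c2 = √(μ/r₂) = 2057 m/s; transfer-apoapsis v_a = √[μ(2/r₂ − 1/a_t)] = 1570 m/s.
Δv₂ = v_c2 − v_a = 487.1 m/s.
Total Δv = Δv₁ + Δv₂ = 1099 m/s = 1.099 km/s.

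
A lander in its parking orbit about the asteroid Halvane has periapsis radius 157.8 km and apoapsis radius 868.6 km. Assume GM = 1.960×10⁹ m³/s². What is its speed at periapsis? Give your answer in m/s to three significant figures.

v ≈ 145 m/s

Semi-major axis a = (r_p + r_a)/2 = 513.20 km = 5.132×10⁵ m.
Vis-viva: v² = μ(2/r − 1/a) = 1.960×10⁹ × (1.267×10⁻⁵ − 1.949×10⁻⁶) = 2.102×10⁴ m²/s².
v = 145.0 m/s.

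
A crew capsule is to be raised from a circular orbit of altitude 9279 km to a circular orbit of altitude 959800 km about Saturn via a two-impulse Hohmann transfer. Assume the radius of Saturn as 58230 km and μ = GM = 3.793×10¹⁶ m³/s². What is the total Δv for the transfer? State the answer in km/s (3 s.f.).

r₁ = 58230 + 9279 = 67509 km = 6.7509×10⁷ m.
r₂ = 58230 + 959800 = 1018000 km = 1.0180×10⁹ m.
Transfer ellipse a_t = (r₁ + r₂)/2 = 5.428×10⁸ m.
At r₁: circular v_c1 = √(μ/r₁) = 23700 m/s; transfer-perikrone v_p = √[μ(2/r₁ − 1/a_t)] = 32460 m/s.
Δv₁ = v_p − v_c1 = 8759 m/s.
At r₂: circular v_c2 = √(μ/r₂) = 6104 m/s; transfer-apokrone v_a = √[μ(2/r₂ − 1/a_t)] = 2153 m/s.
Δv₂ = v_c2 − v_a = 3951 m/s.
Total Δv = Δv₁ + Δv₂ = 12710 m/s = 12.71 km/s.

Δv_total ≈ 12.7 km/s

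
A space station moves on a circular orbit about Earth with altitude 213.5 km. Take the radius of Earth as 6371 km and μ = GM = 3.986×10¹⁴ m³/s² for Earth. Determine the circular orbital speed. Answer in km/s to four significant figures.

v ≈ 7.780 km/s

r = 6371 + 213.5 = 6584.5 km = 6.5845×10⁶ m.
For a circular orbit v = √(μ/r) = √(3.986×10¹⁴ / 6.584×10⁶) = √(6.054×10⁷) = 7780 m/s.
That is 7.780 km/s.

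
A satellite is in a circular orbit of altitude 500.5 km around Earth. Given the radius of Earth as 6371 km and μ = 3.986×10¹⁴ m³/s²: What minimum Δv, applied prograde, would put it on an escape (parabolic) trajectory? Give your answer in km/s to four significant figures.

Δv ≈ 3.155 km/s

r = 6371 + 500.5 = 6871.5 km = 6.8715×10⁶ m.
Circular speed v_c = √(μ/r) = 7616 m/s.
Escape speed v_esc = √(2μ/r) = √2 × v_c = 10770 m/s.
Δv = v_esc − v_c = 3155 m/s = 3.155 km/s.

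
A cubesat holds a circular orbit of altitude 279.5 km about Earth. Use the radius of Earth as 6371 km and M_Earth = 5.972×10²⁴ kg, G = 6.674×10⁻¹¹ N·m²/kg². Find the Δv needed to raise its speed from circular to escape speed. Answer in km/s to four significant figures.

Δv ≈ 3.207 km/s

μ = GM = 6.674×10⁻¹¹ × 5.972×10²⁴ = 3.986×10¹⁴ m³/s².
r = 6371 + 279.5 = 6650.5 km = 6.6505×10⁶ m.
Circular speed v_c = √(μ/r) = 7742 m/s.
Escape speed v_esc = √(2μ/r) = √2 × v_c = 10950 m/s.
Δv = v_esc − v_c = 3207 m/s = 3.207 km/s.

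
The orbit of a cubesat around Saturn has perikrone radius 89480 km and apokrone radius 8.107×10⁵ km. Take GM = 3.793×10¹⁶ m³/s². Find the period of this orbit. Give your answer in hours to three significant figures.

T ≈ 85.6 hours

Semi-major axis a = (r_p + r_a)/2 = (89480 + 8.1070×10⁵)/2 = 4.5009×10⁵ km = 4.501×10⁸ m.
By Kepler's third law T = 2π√(a³/μ) = 2π × 4.903×10⁴ = 3.081×10⁵ s.
= 85.57 hours.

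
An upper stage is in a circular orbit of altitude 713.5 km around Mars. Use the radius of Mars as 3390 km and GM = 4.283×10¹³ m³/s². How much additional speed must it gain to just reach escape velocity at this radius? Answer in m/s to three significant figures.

Δv ≈ 1340 m/s

r = 3390 + 713.5 = 4103.5 km = 4.1035×10⁶ m.
Circular speed v_c = √(μ/r) = 3231 m/s.
Escape speed v_esc = √(2μ/r) = √2 × v_c = 4569 m/s.
Δv = v_esc − v_c = 1338 m/s.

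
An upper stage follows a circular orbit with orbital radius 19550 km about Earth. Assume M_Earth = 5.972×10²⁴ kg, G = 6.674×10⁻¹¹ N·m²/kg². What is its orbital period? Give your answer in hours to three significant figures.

T ≈ 7.56 hours

μ = GM = 6.674×10⁻¹¹ × 5.972×10²⁴ = 3.986×10¹⁴ m³/s².
r = 19550 km = 1.955×10⁷ m.
Kepler's third law: T = 2π√(r³/μ) = 2π√((1.955×10⁷)³ / 3.986×10¹⁴).
r³/μ = 1.875×10⁷ s², so T = 2π × 4.330×10³ = 2.720×10⁴ s.
Converting: 2.720×10⁴ s ÷ 3600 = 7.557 hours.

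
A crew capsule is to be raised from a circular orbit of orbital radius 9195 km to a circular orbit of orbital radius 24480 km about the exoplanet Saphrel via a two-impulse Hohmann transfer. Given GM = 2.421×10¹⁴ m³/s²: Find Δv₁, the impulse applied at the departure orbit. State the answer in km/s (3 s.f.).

Δv ≈ 1.06 km/s

r₁ = 9195 km = 9.195×10⁶ m.
r₂ = 24480 km = 2.448×10⁷ m.
Transfer ellipse a_t = (r₁ + r₂)/2 = 1.684×10⁷ m.
At r₁: circular v_c1 = √(μ/r₁) = 5131 m/s; transfer-periapsis v_p = √[μ(2/r₁ − 1/a_t)] = 6187 m/s.
Δv₁ = v_p − v_c1 = 1056 m/s.
= 1.056 km/s.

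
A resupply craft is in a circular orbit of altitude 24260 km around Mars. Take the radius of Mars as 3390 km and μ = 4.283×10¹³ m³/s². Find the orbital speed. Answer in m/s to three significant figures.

v ≈ 1240 m/s

r = 3390 + 24260 = 27650 km = 2.7650×10⁷ m.
For a circular orbit v = √(μ/r) = √(4.283×10¹³ / 2.765×10⁷) = √(1.549×10⁶) = 1245 m/s.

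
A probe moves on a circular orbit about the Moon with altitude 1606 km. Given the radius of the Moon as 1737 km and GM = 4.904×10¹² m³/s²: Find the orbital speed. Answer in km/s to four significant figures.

v ≈ 1.211 km/s

r = 1737 + 1606 = 3343.0 km = 3.3430×10⁶ m.
For a circular orbit v = √(μ/r) = √(4.904×10¹² / 3.343×10⁶) = √(1.467×10⁶) = 1211 m/s.
That is 1.211 km/s.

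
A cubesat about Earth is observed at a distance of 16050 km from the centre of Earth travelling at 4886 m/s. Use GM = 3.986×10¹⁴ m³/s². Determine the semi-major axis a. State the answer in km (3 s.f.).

r = 1.605×10⁷ m.
Vis-viva rearranged: 1/a = 2/r − v²/μ = 1.246×10⁻⁷ − 5.989×10⁻⁸ = 6.472×10⁻⁸ m⁻¹.
a = 1.545×10⁷ m = 15452 km.

a ≈ 15500 km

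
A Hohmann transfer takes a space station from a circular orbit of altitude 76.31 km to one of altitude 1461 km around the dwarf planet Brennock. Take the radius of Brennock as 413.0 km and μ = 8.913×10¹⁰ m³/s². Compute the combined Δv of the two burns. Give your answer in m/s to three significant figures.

Δv_total ≈ 188 m/s

r₁ = 413.0 + 76.31 = 489.31 km = 4.8931×10⁵ m.
r₂ = 413.0 + 1461 = 1874.0 km = 1.8740×10⁶ m.
Transfer ellipse a_t = (r₁ + r₂)/2 = 1.182×10⁶ m.
At r₁: circular v_c1 = √(μ/r₁) = 426.8 m/s; transfer-periapsis v_p = √[μ(2/r₁ − 1/a_t)] = 537.5 m/s.
Δv₁ = v_p − v_c1 = 110.7 m/s.
At r₂: circular v_c2 = √(μ/r₂) = 218.1 m/s; transfer-apoapsis v_a = √[μ(2/r₂ − 1/a_t)] = 140.3 m/s.
Δv₂ = v_c2 − v_a = 77.75 m/s.
Total Δv = Δv₁ + Δv₂ = 188.4 m/s.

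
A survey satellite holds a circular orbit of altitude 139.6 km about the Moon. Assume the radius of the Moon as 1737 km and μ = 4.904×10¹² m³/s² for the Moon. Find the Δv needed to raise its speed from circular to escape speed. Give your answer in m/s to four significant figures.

r = 1737 + 139.6 = 1876.6 km = 1.8766×10⁶ m.
Circular speed v_c = √(μ/r) = 1617 m/s.
Escape speed v_esc = √(2μ/r) = √2 × v_c = 2286 m/s.
Δv = v_esc − v_c = 669.6 m/s.

Δv ≈ 669.6 m/s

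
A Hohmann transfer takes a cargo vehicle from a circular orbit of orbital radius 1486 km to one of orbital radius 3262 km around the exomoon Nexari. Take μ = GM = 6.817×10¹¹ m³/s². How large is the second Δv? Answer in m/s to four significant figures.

r₁ = 1486 km = 1.486×10⁶ m.
r₂ = 3262 km = 3.262×10⁶ m.
Transfer ellipse a_t = (r₁ + r₂)/2 = 2.374×10⁶ m.
At r₁: circular v_c1 = √(μ/r₁) = 677.3 m/s; transfer-periapsis v_p = √[μ(2/r₁ − 1/a_t)] = 793.9 m/s.
At r₂: circular v_c2 = √(μ/r₂) = 457.1 m/s; transfer-apoapsis v_a = √[μ(2/r₂ − 1/a_t)] = 361.7 m/s.
Δv₂ = v_c2 − v_a = 95.47 m/s.

Δv ≈ 95.47 m/s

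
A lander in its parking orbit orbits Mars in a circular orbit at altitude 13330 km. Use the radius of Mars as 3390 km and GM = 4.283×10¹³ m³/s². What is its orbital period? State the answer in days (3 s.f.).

r = 3390 + 13330 = 16720 km = 1.6720×10⁷ m.
Kepler's third law: T = 2π√(r³/μ) = 2π√((1.672×10⁷)³ / 4.283×10¹³).
r³/μ = 1.091×10⁸ s², so T = 2π × 1.045×10⁴ = 6.564×10⁴ s.
Converting: 6.564×10⁴ s ÷ 86400 = 0.7597 days.

T ≈ 0.76 days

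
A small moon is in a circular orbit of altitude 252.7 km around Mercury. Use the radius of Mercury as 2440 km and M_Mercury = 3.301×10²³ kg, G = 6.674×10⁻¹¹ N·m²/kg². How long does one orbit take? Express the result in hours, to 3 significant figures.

μ = GM = 6.674×10⁻¹¹ × 3.301×10²³ = 2.203×10¹³ m³/s².
r = 2440 + 252.7 = 2692.7 km = 2.6927×10⁶ m.
Kepler's third law: T = 2π√(r³/μ) = 2π√((2.693×10⁶)³ / 2.203×10¹³).
r³/μ = 8.862×10⁵ s², so T = 2π × 9.414×10² = 5.915×10³ s.
Converting: 5.915×10³ s ÷ 3600 = 1.643 hours.

T ≈ 1.64 hours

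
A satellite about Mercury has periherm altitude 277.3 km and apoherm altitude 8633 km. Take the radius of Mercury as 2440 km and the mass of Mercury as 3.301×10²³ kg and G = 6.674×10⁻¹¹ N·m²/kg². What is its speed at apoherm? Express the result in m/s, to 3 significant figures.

μ = GM = 6.674×10⁻¹¹ × 3.301×10²³ = 2.203×10¹³ m³/s².
r_p = 2440 + 277.3 = 2717.3 km = 2.7173×10⁶ m.
r_a = 2440 + 8633 = 11073 km = 1.1073×10⁷ m.
Semi-major axis a = (r_p + r_a)/2 = 6895.1 km = 6.895×10⁶ m.
Vis-viva: v² = μ(2/r − 1/a) = 2.203×10¹³ × (1.806×10⁻⁷ − 1.450×10⁻⁷) = 7.841×10⁵ m²/s².
v = 885.5 m/s.

v ≈ 885 m/s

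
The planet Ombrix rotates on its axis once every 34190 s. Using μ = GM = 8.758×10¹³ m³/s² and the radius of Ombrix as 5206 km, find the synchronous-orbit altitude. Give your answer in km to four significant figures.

h_sync ≈ 8533 km

A synchronous orbit has period T, so by Kepler's third law a = (μT²/4π²)^(1/3).
μT²/4π² = 8.758×10¹³ × (3.419×10⁴)² / 39.48 = 2.593×10²¹ m³.
a = 1.374×10⁷ m = 13739 km.
Altitude h = a − R = 13739 − 5206 = 8532.8 km.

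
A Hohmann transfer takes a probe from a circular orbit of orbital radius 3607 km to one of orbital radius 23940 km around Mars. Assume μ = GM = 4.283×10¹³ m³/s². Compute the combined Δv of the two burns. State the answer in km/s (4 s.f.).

r₁ = 3607 km = 3.607×10⁶ m.
r₂ = 23940 km = 2.394×10⁷ m.
Transfer ellipse a_t = (r₁ + r₂)/2 = 1.377×10⁷ m.
At r₁: circular v_c1 = √(μ/r₁) = 3446 m/s; transfer-periapsis v_p = √[μ(2/r₁ − 1/a_t)] = 4543 m/s.
Δv₁ = v_p − v_c1 = 1097 m/s.
At r₂: circular v_c2 = √(μ/r₂) = 1338 m/s; transfer-apoapsis v_a = √[μ(2/r₂ − 1/a_t)] = 684.5 m/s.
Δv₂ = v_c2 − v_a = 653.1 m/s.
Total Δv = Δv₁ + Δv₂ = 1750 m/s = 1.750 km/s.

Δv_total ≈ 1.750 km/s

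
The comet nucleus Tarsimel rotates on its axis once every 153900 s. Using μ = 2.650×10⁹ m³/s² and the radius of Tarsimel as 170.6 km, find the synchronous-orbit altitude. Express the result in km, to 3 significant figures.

h_sync ≈ 997 km

A synchronous orbit has period T, so by Kepler's third law a = (μT²/4π²)^(1/3).
μT²/4π² = 2.650×10⁹ × (1.539×10⁵)² / 39.48 = 1.590×10¹⁸ m³.
a = 1.167×10⁶ m = 1167.1 km.
Altitude h = a − R = 1167.1 − 170.6 = 996.54 km.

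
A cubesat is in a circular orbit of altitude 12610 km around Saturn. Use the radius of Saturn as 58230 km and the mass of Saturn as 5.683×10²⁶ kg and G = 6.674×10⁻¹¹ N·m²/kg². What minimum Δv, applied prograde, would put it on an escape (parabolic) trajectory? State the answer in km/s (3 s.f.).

μ = GM = 6.674×10⁻¹¹ × 5.683×10²⁶ = 3.793×10¹⁶ m³/s².
r = 58230 + 12610 = 70840 km = 7.0840×10⁷ m.
Circular speed v_c = √(μ/r) = 23140 m/s.
Escape speed v_esc = √(2μ/r) = √2 × v_c = 32720 m/s.
Δv = v_esc − v_c = 9584 m/s = 9.584 km/s.

Δv ≈ 9.58 km/s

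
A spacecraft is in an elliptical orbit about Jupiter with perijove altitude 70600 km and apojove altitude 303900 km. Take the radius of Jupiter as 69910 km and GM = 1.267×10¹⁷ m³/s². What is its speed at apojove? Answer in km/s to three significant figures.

v ≈ 13.6 km/s

r_p = 69910 + 70600 = 140510 km = 1.4051×10⁸ m.
r_a = 69910 + 303900 = 373810 km = 3.7381×10⁸ m.
Semi-major axis a = (r_p + r_a)/2 = 2.5716×10⁵ km = 2.572×10⁸ m.
Vis-viva: v² = μ(2/r − 1/a) = 1.267×10¹⁷ × (5.350×10⁻⁹ − 3.889×10⁻⁹) = 1.852×10⁸ m²/s².
v = 13610 m/s = 13.61 km/s.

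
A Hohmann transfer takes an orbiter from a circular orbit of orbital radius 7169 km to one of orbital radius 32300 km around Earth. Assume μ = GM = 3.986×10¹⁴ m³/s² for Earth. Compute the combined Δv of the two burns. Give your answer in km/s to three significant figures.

Δv_total ≈ 3.48 km/s

r₁ = 7169 km = 7.169×10⁶ m.
r₂ = 32300 km = 3.230×10⁷ m.
Transfer ellipse a_t = (r₁ + r₂)/2 = 1.973×10⁷ m.
At r₁: circular v_c1 = √(μ/r₁) = 7457 m/s; transfer-perigee v_p = √[μ(2/r₁ − 1/a_t)] = 9540 m/s.
Δv₁ = v_p − v_c1 = 2083 m/s.
At r₂: circular v_c2 = √(μ/r₂) = 3513 m/s; transfer-apogee v_a = √[μ(2/r₂ − 1/a_t)] = 2117 m/s.
Δv₂ = v_c2 − v_a = 1396 m/s.
Total Δv = Δv₁ + Δv₂ = 3479 m/s = 3.479 km/s.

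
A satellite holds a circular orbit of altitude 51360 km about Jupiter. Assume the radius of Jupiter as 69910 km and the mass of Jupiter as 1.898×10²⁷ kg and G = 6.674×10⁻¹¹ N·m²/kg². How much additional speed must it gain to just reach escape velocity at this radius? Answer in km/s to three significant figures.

Δv ≈ 13.4 km/s

μ = GM = 6.674×10⁻¹¹ × 1.898×10²⁷ = 1.267×10¹⁷ m³/s².
r = 69910 + 51360 = 121270 km = 1.2127×10⁸ m.
Circular speed v_c = √(μ/r) = 32320 m/s.
Escape speed v_esc = √(2μ/r) = √2 × v_c = 45710 m/s.
Δv = v_esc − v_c = 13390 m/s = 13.39 km/s.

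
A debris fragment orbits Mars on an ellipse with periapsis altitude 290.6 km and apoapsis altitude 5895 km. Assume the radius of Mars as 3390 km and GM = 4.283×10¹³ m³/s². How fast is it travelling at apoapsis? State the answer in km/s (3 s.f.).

v ≈ 1.62 km/s

r_p = 3390 + 290.6 = 3680.6 km = 3.6806×10⁶ m.
r_a = 3390 + 5895 = 9285.0 km = 9.2850×10⁶ m.
Semi-major axis a = (r_p + r_a)/2 = 6482.8 km = 6.483×10⁶ m.
Vis-viva: v² = μ(2/r − 1/a) = 4.283×10¹³ × (2.154×10⁻⁷ − 1.543×10⁻⁷) = 2.619×10⁶ m²/s².
v = 1618 m/s = 1.618 km/s.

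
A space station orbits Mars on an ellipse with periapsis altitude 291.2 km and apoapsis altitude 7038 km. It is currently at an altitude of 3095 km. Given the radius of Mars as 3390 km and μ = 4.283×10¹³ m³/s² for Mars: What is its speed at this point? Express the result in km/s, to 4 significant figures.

v ≈ 2.672 km/s

r_p = 3390 + 291.2 = 3681.2 km = 3.6812×10⁶ m.
r_a = 3390 + 7038 = 10428 km = 1.0428×10⁷ m.
r = 3390 + 3095 = 6485.0 km = 6.485×10⁶ m.
Semi-major axis a = (r_p + r_a)/2 = 7054.6 km = 7.055×10⁶ m.
Vis-viva: v² = μ(2/r − 1/a) = 4.283×10¹³ × (3.084×10⁻⁷ − 1.418×10⁻⁷) = 7.138×10⁶ m²/s².
v = 2672 m/s = 2.672 km/s.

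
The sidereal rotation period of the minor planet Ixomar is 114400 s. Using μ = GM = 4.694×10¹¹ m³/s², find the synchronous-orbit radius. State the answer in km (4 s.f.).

A synchronous orbit has period T, so by Kepler's third law a = (μT²/4π²)^(1/3).
μT²/4π² = 4.694×10¹¹ × (1.144×10⁵)² / 39.48 = 1.556×10²⁰ m³.
a = 5.379×10⁶ m = 5378.7 km.

r_sync ≈ 5379 km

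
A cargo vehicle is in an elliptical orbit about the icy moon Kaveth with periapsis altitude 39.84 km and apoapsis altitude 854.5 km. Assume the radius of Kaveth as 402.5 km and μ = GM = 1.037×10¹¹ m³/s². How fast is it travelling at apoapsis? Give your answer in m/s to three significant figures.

r_p = 402.5 + 39.84 = 442.34 km = 4.4234×10⁵ m.
r_a = 402.5 + 854.5 = 1257.0 km = 1.2570×10⁶ m.
Semi-major axis a = (r_p + r_a)/2 = 849.67 km = 8.497×10⁵ m.
Vis-viva: v² = μ(2/r − 1/a) = 1.037×10¹¹ × (1.591×10⁻⁶ − 1.177×10⁻⁶) = 4.295×10⁴ m²/s².
v = 207.2 m/s.

v ≈ 207 m/s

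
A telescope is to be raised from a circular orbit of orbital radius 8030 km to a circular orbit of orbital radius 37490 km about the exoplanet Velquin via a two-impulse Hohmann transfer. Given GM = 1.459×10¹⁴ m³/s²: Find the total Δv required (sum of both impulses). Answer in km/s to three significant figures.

r₁ = 8030 km = 8.030×10⁶ m.
r₂ = 37490 km = 3.749×10⁷ m.
Transfer ellipse a_t = (r₁ + r₂)/2 = 2.276×10⁷ m.
At r₁: circular v_c1 = √(μ/r₁) = 4263 m/s; transfer-periapsis v_p = √[μ(2/r₁ − 1/a_t)] = 5471 m/s.
Δv₁ = v_p − v_c1 = 1208 m/s.
At r₂: circular v_c2 = √(μ/r₂) = 1973 m/s; transfer-apoapsis v_a = √[μ(2/r₂ − 1/a_t)] = 1172 m/s.
Δv₂ = v_c2 − v_a = 801.0 m/s.
Total Δv = Δv₁ + Δv₂ = 2009 m/s = 2.009 km/s.

Δv_total ≈ 2.01 km/s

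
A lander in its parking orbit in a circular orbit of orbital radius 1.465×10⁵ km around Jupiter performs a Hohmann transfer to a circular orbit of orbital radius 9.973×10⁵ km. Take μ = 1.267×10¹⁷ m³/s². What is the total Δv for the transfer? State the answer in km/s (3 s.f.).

r₁ = 1.465×10⁵ km = 1.465×10⁸ m.
r₂ = 9.973×10⁵ km = 9.973×10⁸ m.
Transfer ellipse a_t = (r₁ + r₂)/2 = 5.719×10⁸ m.
At r₁: circular v_c1 = √(μ/r₁) = 29410 m/s; transfer-perijove v_p = √[μ(2/r₁ − 1/a_t)] = 38830 m/s.
Δv₁ = v_p − v_c1 = 9427 m/s.
At r₂: circular v_c2 = √(μ/r₂) = 11270 m/s; transfer-apojove v_a = √[μ(2/r₂ − 1/a_t)] = 5705 m/s.
Δv₂ = v_c2 − v_a = 5567 m/s.
Total Δv = Δv₁ + Δv₂ = 14990 m/s = 14.99 km/s.

Δv_total ≈ 15.0 km/s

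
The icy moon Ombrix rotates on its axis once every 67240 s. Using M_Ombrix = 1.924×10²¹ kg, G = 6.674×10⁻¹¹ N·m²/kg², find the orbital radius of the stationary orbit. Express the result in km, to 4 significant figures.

r_sync ≈ 2450 km

μ = GM = 6.674×10⁻¹¹ × 1.924×10²¹ = 1.284×10¹¹ m³/s².
A synchronous orbit has period T, so by Kepler's third law a = (μT²/4π²)^(1/3).
μT²/4π² = 1.284×10¹¹ × (6.724×10⁴)² / 39.48 = 1.471×10¹⁹ m³.
a = 2.450×10⁶ m = 2450.0 km.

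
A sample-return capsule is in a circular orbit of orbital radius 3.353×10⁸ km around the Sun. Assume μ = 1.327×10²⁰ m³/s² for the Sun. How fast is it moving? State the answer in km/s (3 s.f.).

r = 3.353×10⁸ km = 3.353×10¹¹ m.
For a circular orbit v = √(μ/r) = √(1.327×10²⁰ / 3.353×10¹¹) = √(3.958×10⁸) = 19890 m/s.
That is 19.89 km/s.

v ≈ 19.9 km/s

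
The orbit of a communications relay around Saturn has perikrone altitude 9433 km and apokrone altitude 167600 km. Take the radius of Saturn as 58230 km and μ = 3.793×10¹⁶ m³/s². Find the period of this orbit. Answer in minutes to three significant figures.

T ≈ 956 minutes

r_p = 58230 + 9433 = 67663 km = 6.7663×10⁷ m.
r_a = 58230 + 167600 = 225830 km = 2.2583×10⁸ m.
Semi-major axis a = (r_p + r_a)/2 = (67663 + 2.2583×10⁵)/2 = 1.4675×10⁵ km = 1.467×10⁸ m.
By Kepler's third law T = 2π√(a³/μ) = 2π × 9.128×10³ = 5.735×10⁴ s.
= 955.8 minutes.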